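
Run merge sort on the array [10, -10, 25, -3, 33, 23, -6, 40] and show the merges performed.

Divide and conquer:
  Merge [10] + [-10] -> [-10, 10]
  Merge [25] + [-3] -> [-3, 25]
  Merge [-10, 10] + [-3, 25] -> [-10, -3, 10, 25]
  Merge [33] + [23] -> [23, 33]
  Merge [-6] + [40] -> [-6, 40]
  Merge [23, 33] + [-6, 40] -> [-6, 23, 33, 40]
  Merge [-10, -3, 10, 25] + [-6, 23, 33, 40] -> [-10, -6, -3, 10, 23, 25, 33, 40]


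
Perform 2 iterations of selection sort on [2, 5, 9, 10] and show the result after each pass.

Pass 1: Select minimum 2 at index 0, swap -> [2, 5, 9, 10]
Pass 2: Select minimum 5 at index 1, swap -> [2, 5, 9, 10]


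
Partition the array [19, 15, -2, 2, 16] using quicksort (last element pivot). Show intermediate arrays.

Partition 1: pivot=16 at index 3 -> [15, -2, 2, 16, 19]
Partition 2: pivot=2 at index 1 -> [-2, 2, 15, 16, 19]


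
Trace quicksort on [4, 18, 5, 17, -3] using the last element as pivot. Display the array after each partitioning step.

Partition 1: pivot=-3 at index 0 -> [-3, 18, 5, 17, 4]
Partition 2: pivot=4 at index 1 -> [-3, 4, 5, 17, 18]
Partition 3: pivot=18 at index 4 -> [-3, 4, 5, 17, 18]
Partition 4: pivot=17 at index 3 -> [-3, 4, 5, 17, 18]


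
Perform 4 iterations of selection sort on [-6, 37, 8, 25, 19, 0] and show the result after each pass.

Pass 1: Select minimum -6 at index 0, swap -> [-6, 37, 8, 25, 19, 0]
Pass 2: Select minimum 0 at index 5, swap -> [-6, 0, 8, 25, 19, 37]
Pass 3: Select minimum 8 at index 2, swap -> [-6, 0, 8, 25, 19, 37]
Pass 4: Select minimum 19 at index 4, swap -> [-6, 0, 8, 19, 25, 37]


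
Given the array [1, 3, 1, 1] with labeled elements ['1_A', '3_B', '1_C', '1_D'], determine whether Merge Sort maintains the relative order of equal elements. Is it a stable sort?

Trace Merge Sort on the labeled array (the key is the number; the letter only tracks identity):
  Merge [1_A] + [3_B] -> [1_A, 3_B]
  Merge [1_C] + [1_D] -> [1_C, 1_D]
  Merge [1_A, 3_B] + [1_C, 1_D] -> [1_A, 1_C, 1_D, 3_B]
Final order: [1_A, 1_C, 1_D, 3_B]
Equal keys:
  value 1: originally 1_A, 1_C, 1_D; after sorting 1_A, 1_C, 1_D -> order preserved
All equal keys kept their original relative order. Merge Sort is stable: when the heads of the two halves are equal the merge takes from the left half first.
Answer: Stable


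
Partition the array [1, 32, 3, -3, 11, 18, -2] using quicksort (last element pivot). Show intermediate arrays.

Partition 1: pivot=-2 at index 1 -> [-3, -2, 3, 1, 11, 18, 32]
Partition 2: pivot=32 at index 6 -> [-3, -2, 3, 1, 11, 18, 32]
Partition 3: pivot=18 at index 5 -> [-3, -2, 3, 1, 11, 18, 32]
Partition 4: pivot=11 at index 4 -> [-3, -2, 3, 1, 11, 18, 32]
Partition 5: pivot=1 at index 2 -> [-3, -2, 1, 3, 11, 18, 32]


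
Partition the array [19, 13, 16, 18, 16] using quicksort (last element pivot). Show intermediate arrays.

Partition 1: pivot=16 at index 2 -> [13, 16, 16, 18, 19]
Partition 2: pivot=16 at index 1 -> [13, 16, 16, 18, 19]
Partition 3: pivot=19 at index 4 -> [13, 16, 16, 18, 19]


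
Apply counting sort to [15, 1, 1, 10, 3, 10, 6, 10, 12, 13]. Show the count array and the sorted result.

Count array: [0, 2, 0, 1, 0, 0, 1, 0, 0, 0, 3, 0, 1, 1, 0, 1]
(count[i] = number of elements equal to i)
Cumulative count: [0, 2, 2, 3, 3, 3, 4, 4, 4, 4, 7, 7, 8, 9, 9, 10]
Sorted: [1, 1, 3, 6, 10, 10, 10, 12, 13, 15]


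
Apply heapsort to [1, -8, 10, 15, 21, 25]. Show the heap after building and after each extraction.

Build heap: [25, 21, 10, 15, -8, 1]
Extract 25: [21, 15, 10, 1, -8, 25]
Extract 21: [15, 1, 10, -8, 21, 25]
Extract 15: [10, 1, -8, 15, 21, 25]
Extract 10: [1, -8, 10, 15, 21, 25]
Extract 1: [-8, 1, 10, 15, 21, 25]


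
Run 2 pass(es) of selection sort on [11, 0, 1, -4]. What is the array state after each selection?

Pass 1: Select minimum -4 at index 3, swap -> [-4, 0, 1, 11]
Pass 2: Select minimum 0 at index 1, swap -> [-4, 0, 1, 11]


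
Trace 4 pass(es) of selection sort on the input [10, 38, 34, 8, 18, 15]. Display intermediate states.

Pass 1: Select minimum 8 at index 3, swap -> [8, 38, 34, 10, 18, 15]
Pass 2: Select minimum 10 at index 3, swap -> [8, 10, 34, 38, 18, 15]
Pass 3: Select minimum 15 at index 5, swap -> [8, 10, 15, 38, 18, 34]
Pass 4: Select minimum 18 at index 4, swap -> [8, 10, 15, 18, 38, 34]


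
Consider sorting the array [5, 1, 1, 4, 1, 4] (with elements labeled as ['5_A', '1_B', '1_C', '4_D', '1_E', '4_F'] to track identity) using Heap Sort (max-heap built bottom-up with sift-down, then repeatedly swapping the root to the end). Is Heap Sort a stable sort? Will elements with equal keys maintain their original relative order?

Trace Heap Sort on the labeled array (the key is the number; the letter only tracks identity):
  Build max-heap: [5_A, 4_D, 4_F, 1_B, 1_E, 1_C]
  Swap root 5_A to index 5, re-heapify first 5 -> [4_D, 1_C, 4_F, 1_B, 1_E, 5_A]
  Swap root 4_D to index 4, re-heapify first 4 -> [4_F, 1_C, 1_E, 1_B, 4_D, 5_A]
  Swap root 4_F to index 3, re-heapify first 3 -> [1_B, 1_C, 1_E, 4_F, 4_D, 5_A]
  Swap root 1_B to index 2, re-heapify first 2 -> [1_E, 1_C, 1_B, 4_F, 4_D, 5_A]
  Swap root 1_E to index 1, re-heapify first 1 -> [1_C, 1_E, 1_B, 4_F, 4_D, 5_A]
Final order: [1_C, 1_E, 1_B, 4_F, 4_D, 5_A]
Equal keys:
  value 1: originally 1_B, 1_C, 1_E; after sorting 1_C, 1_E, 1_B -> order changed
  value 4: originally 4_D, 4_F; after sorting 4_F, 4_D -> order changed
Equal keys were reordered, so Heap Sort is not stable: heap construction and root-to-end swaps move elements without regard to the original order of equal keys. (One such input is enough; an unstable sort may happen to preserve order on other inputs, but it gives no guarantee.)
Answer: Not stable


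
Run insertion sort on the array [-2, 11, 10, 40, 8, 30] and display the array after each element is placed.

First element -2 is already 'sorted'
Insert 11: shifted 0 elements -> [-2, 11, 10, 40, 8, 30]
Insert 10: shifted 1 elements -> [-2, 10, 11, 40, 8, 30]
Insert 40: shifted 0 elements -> [-2, 10, 11, 40, 8, 30]
Insert 8: shifted 3 elements -> [-2, 8, 10, 11, 40, 30]
Insert 30: shifted 1 elements -> [-2, 8, 10, 11, 30, 40]


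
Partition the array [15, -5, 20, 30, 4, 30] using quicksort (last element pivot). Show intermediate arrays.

Partition 1: pivot=30 at index 5 -> [15, -5, 20, 30, 4, 30]
Partition 2: pivot=4 at index 1 -> [-5, 4, 20, 30, 15, 30]
Partition 3: pivot=15 at index 2 -> [-5, 4, 15, 30, 20, 30]
Partition 4: pivot=20 at index 3 -> [-5, 4, 15, 20, 30, 30]


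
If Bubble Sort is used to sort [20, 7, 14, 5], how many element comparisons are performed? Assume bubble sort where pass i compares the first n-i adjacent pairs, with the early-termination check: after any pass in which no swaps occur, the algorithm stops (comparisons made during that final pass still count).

Pass 1: compare adjacent pairs (0,1)..(2,3) = 3 comparison(s), 3 swap(s) -> [7, 14, 5, 20]
Pass 2: compare adjacent pairs (0,1)..(1,2) = 2 comparison(s), 1 swap(s) -> [7, 5, 14, 20]
Pass 3: compare adjacent pairs (0,1)..(0,1) = 1 comparison(s), 1 swap(s) -> [5, 7, 14, 20]
Every pass made at least one swap, so all n-1 passes run.
Total comparisons: 3 + 2 + 1 = 6


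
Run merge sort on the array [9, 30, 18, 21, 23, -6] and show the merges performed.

Divide and conquer:
  Merge [30] + [18] -> [18, 30]
  Merge [9] + [18, 30] -> [9, 18, 30]
  Merge [23] + [-6] -> [-6, 23]
  Merge [21] + [-6, 23] -> [-6, 21, 23]
  Merge [9, 18, 30] + [-6, 21, 23] -> [-6, 9, 18, 21, 23, 30]


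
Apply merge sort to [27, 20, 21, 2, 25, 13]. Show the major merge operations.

Divide and conquer:
  Merge [20] + [21] -> [20, 21]
  Merge [27] + [20, 21] -> [20, 21, 27]
  Merge [25] + [13] -> [13, 25]
  Merge [2] + [13, 25] -> [2, 13, 25]
  Merge [20, 21, 27] + [2, 13, 25] -> [2, 13, 20, 21, 25, 27]


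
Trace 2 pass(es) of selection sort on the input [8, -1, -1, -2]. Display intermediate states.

Pass 1: Select minimum -2 at index 3, swap -> [-2, -1, -1, 8]
Pass 2: Select minimum -1 at index 1, swap -> [-2, -1, -1, 8]


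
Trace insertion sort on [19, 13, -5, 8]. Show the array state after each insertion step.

First element 19 is already 'sorted'
Insert 13: shifted 1 elements -> [13, 19, -5, 8]
Insert -5: shifted 2 elements -> [-5, 13, 19, 8]
Insert 8: shifted 2 elements -> [-5, 8, 13, 19]


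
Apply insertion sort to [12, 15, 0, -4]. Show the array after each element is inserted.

First element 12 is already 'sorted'
Insert 15: shifted 0 elements -> [12, 15, 0, -4]
Insert 0: shifted 2 elements -> [0, 12, 15, -4]
Insert -4: shifted 3 elements -> [-4, 0, 12, 15]


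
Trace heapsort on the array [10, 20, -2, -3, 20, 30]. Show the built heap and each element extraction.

Build heap: [30, 20, 10, -3, 20, -2]
Extract 30: [20, 20, 10, -3, -2, 30]
Extract 20: [20, -2, 10, -3, 20, 30]
Extract 20: [10, -2, -3, 20, 20, 30]
Extract 10: [-2, -3, 10, 20, 20, 30]
Extract -2: [-3, -2, 10, 20, 20, 30]


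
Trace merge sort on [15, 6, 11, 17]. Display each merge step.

Divide and conquer:
  Merge [15] + [6] -> [6, 15]
  Merge [11] + [17] -> [11, 17]
  Merge [6, 15] + [11, 17] -> [6, 11, 15, 17]


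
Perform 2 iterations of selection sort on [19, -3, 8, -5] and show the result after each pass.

Pass 1: Select minimum -5 at index 3, swap -> [-5, -3, 8, 19]
Pass 2: Select minimum -3 at index 1, swap -> [-5, -3, 8, 19]


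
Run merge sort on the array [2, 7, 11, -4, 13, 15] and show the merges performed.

Divide and conquer:
  Merge [7] + [11] -> [7, 11]
  Merge [2] + [7, 11] -> [2, 7, 11]
  Merge [13] + [15] -> [13, 15]
  Merge [-4] + [13, 15] -> [-4, 13, 15]
  Merge [2, 7, 11] + [-4, 13, 15] -> [-4, 2, 7, 11, 13, 15]


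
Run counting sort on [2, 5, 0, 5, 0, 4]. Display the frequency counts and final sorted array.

Count array: [2, 0, 1, 0, 1, 2]
(count[i] = number of elements equal to i)
Cumulative count: [2, 2, 3, 3, 4, 6]
Sorted: [0, 0, 2, 4, 5, 5]


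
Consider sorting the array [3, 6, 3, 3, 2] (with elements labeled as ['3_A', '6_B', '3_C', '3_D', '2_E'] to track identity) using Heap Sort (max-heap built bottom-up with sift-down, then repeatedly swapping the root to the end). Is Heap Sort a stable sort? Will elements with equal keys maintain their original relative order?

Trace Heap Sort on the labeled array (the key is the number; the letter only tracks identity):
  Build max-heap: [6_B, 3_A, 3_C, 3_D, 2_E]
  Swap root 6_B to index 4, re-heapify first 4 -> [3_A, 3_D, 3_C, 2_E, 6_B]
  Swap root 3_A to index 3, re-heapify first 3 -> [3_D, 2_E, 3_C, 3_A, 6_B]
  Swap root 3_D to index 2, re-heapify first 2 -> [3_C, 2_E, 3_D, 3_A, 6_B]
  Swap root 3_C to index 1, re-heapify first 1 -> [2_E, 3_C, 3_D, 3_A, 6_B]
Final order: [2_E, 3_C, 3_D, 3_A, 6_B]
Equal keys:
  value 3: originally 3_A, 3_C, 3_D; after sorting 3_C, 3_D, 3_A -> order changed
Equal keys were reordered, so Heap Sort is not stable: heap construction and root-to-end swaps move elements without regard to the original order of equal keys. (One such input is enough; an unstable sort may happen to preserve order on other inputs, but it gives no guarantee.)
Answer: Not stable


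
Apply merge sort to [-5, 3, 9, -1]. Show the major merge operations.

Divide and conquer:
  Merge [-5] + [3] -> [-5, 3]
  Merge [9] + [-1] -> [-1, 9]
  Merge [-5, 3] + [-1, 9] -> [-5, -1, 3, 9]


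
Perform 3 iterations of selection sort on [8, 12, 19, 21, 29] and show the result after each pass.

Pass 1: Select minimum 8 at index 0, swap -> [8, 12, 19, 21, 29]
Pass 2: Select minimum 12 at index 1, swap -> [8, 12, 19, 21, 29]
Pass 3: Select minimum 19 at index 2, swap -> [8, 12, 19, 21, 29]


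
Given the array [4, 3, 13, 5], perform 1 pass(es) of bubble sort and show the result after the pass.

After pass 1: [3, 4, 5, 13] (2 swaps)
Total swaps: 2


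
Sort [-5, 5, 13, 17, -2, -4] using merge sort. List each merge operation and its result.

Divide and conquer:
  Merge [5] + [13] -> [5, 13]
  Merge [-5] + [5, 13] -> [-5, 5, 13]
  Merge [-2] + [-4] -> [-4, -2]
  Merge [17] + [-4, -2] -> [-4, -2, 17]
  Merge [-5, 5, 13] + [-4, -2, 17] -> [-5, -4, -2, 5, 13, 17]


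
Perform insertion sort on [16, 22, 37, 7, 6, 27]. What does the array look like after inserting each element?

First element 16 is already 'sorted'
Insert 22: shifted 0 elements -> [16, 22, 37, 7, 6, 27]
Insert 37: shifted 0 elements -> [16, 22, 37, 7, 6, 27]
Insert 7: shifted 3 elements -> [7, 16, 22, 37, 6, 27]
Insert 6: shifted 4 elements -> [6, 7, 16, 22, 37, 27]
Insert 27: shifted 1 elements -> [6, 7, 16, 22, 27, 37]


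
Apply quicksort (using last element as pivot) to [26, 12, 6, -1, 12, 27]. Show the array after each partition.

Partition 1: pivot=27 at index 5 -> [26, 12, 6, -1, 12, 27]
Partition 2: pivot=12 at index 3 -> [12, 6, -1, 12, 26, 27]
Partition 3: pivot=-1 at index 0 -> [-1, 6, 12, 12, 26, 27]
Partition 4: pivot=12 at index 2 -> [-1, 6, 12, 12, 26, 27]


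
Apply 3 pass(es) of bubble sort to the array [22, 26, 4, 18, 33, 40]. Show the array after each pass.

After pass 1: [22, 4, 18, 26, 33, 40] (2 swaps)
After pass 2: [4, 18, 22, 26, 33, 40] (2 swaps)
After pass 3: [4, 18, 22, 26, 33, 40] (0 swaps)
Total swaps: 4


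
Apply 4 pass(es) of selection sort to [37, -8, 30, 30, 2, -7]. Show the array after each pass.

Pass 1: Select minimum -8 at index 1, swap -> [-8, 37, 30, 30, 2, -7]
Pass 2: Select minimum -7 at index 5, swap -> [-8, -7, 30, 30, 2, 37]
Pass 3: Select minimum 2 at index 4, swap -> [-8, -7, 2, 30, 30, 37]
Pass 4: Select minimum 30 at index 3, swap -> [-8, -7, 2, 30, 30, 37]


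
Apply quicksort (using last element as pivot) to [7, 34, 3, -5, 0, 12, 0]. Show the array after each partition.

Partition 1: pivot=0 at index 2 -> [-5, 0, 0, 7, 34, 12, 3]
Partition 2: pivot=0 at index 1 -> [-5, 0, 0, 7, 34, 12, 3]
Partition 3: pivot=3 at index 3 -> [-5, 0, 0, 3, 34, 12, 7]
Partition 4: pivot=7 at index 4 -> [-5, 0, 0, 3, 7, 12, 34]
Partition 5: pivot=34 at index 6 -> [-5, 0, 0, 3, 7, 12, 34]


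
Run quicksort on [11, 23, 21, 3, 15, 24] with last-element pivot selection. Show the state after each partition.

Partition 1: pivot=24 at index 5 -> [11, 23, 21, 3, 15, 24]
Partition 2: pivot=15 at index 2 -> [11, 3, 15, 23, 21, 24]
Partition 3: pivot=3 at index 0 -> [3, 11, 15, 23, 21, 24]
Partition 4: pivot=21 at index 3 -> [3, 11, 15, 21, 23, 24]


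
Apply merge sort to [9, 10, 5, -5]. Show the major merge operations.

Divide and conquer:
  Merge [9] + [10] -> [9, 10]
  Merge [5] + [-5] -> [-5, 5]
  Merge [9, 10] + [-5, 5] -> [-5, 5, 9, 10]


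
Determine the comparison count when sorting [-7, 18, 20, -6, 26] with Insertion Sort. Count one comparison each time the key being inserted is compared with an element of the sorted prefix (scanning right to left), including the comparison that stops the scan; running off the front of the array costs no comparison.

Insert 18: -7 <= 18 (stop) = 1 comparison(s) -> [-7, 18, 20, -6, 26]
Insert 20: 18 <= 20 (stop) = 1 comparison(s) -> [-7, 18, 20, -6, 26]
Insert -6: 20 > -6 (shift), 18 > -6 (shift), -7 <= -6 (stop) = 3 comparison(s) -> [-7, -6, 18, 20, 26]
Insert 26: 20 <= 26 (stop) = 1 comparison(s) -> [-7, -6, 18, 20, 26]
Total comparisons: 1 + 1 + 3 + 1 = 6


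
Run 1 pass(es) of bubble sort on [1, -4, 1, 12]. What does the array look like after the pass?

After pass 1: [-4, 1, 1, 12] (1 swaps)
Total swaps: 1


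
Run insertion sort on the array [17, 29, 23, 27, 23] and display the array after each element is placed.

First element 17 is already 'sorted'
Insert 29: shifted 0 elements -> [17, 29, 23, 27, 23]
Insert 23: shifted 1 elements -> [17, 23, 29, 27, 23]
Insert 27: shifted 1 elements -> [17, 23, 27, 29, 23]
Insert 23: shifted 2 elements -> [17, 23, 23, 27, 29]


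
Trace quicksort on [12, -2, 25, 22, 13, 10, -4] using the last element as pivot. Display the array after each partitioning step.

Partition 1: pivot=-4 at index 0 -> [-4, -2, 25, 22, 13, 10, 12]
Partition 2: pivot=12 at index 3 -> [-4, -2, 10, 12, 13, 25, 22]
Partition 3: pivot=10 at index 2 -> [-4, -2, 10, 12, 13, 25, 22]
Partition 4: pivot=22 at index 5 -> [-4, -2, 10, 12, 13, 22, 25]


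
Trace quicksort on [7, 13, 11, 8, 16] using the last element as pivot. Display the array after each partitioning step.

Partition 1: pivot=16 at index 4 -> [7, 13, 11, 8, 16]
Partition 2: pivot=8 at index 1 -> [7, 8, 11, 13, 16]
Partition 3: pivot=13 at index 3 -> [7, 8, 11, 13, 16]


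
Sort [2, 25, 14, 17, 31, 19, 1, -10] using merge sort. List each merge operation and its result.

Divide and conquer:
  Merge [2] + [25] -> [2, 25]
  Merge [14] + [17] -> [14, 17]
  Merge [2, 25] + [14, 17] -> [2, 14, 17, 25]
  Merge [31] + [19] -> [19, 31]
  Merge [1] + [-10] -> [-10, 1]
  Merge [19, 31] + [-10, 1] -> [-10, 1, 19, 31]
  Merge [2, 14, 17, 25] + [-10, 1, 19, 31] -> [-10, 1, 2, 14, 17, 19, 25, 31]


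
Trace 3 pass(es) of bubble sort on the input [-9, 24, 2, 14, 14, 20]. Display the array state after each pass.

After pass 1: [-9, 2, 14, 14, 20, 24] (4 swaps)
After pass 2: [-9, 2, 14, 14, 20, 24] (0 swaps)
After pass 3: [-9, 2, 14, 14, 20, 24] (0 swaps)
Total swaps: 4


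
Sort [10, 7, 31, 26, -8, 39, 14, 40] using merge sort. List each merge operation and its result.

Divide and conquer:
  Merge [10] + [7] -> [7, 10]
  Merge [31] + [26] -> [26, 31]
  Merge [7, 10] + [26, 31] -> [7, 10, 26, 31]
  Merge [-8] + [39] -> [-8, 39]
  Merge [14] + [40] -> [14, 40]
  Merge [-8, 39] + [14, 40] -> [-8, 14, 39, 40]
  Merge [7, 10, 26, 31] + [-8, 14, 39, 40] -> [-8, 7, 10, 14, 26, 31, 39, 40]


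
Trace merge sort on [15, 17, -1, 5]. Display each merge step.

Divide and conquer:
  Merge [15] + [17] -> [15, 17]
  Merge [-1] + [5] -> [-1, 5]
  Merge [15, 17] + [-1, 5] -> [-1, 5, 15, 17]


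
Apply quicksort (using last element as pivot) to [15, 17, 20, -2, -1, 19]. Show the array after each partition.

Partition 1: pivot=19 at index 4 -> [15, 17, -2, -1, 19, 20]
Partition 2: pivot=-1 at index 1 -> [-2, -1, 15, 17, 19, 20]
Partition 3: pivot=17 at index 3 -> [-2, -1, 15, 17, 19, 20]


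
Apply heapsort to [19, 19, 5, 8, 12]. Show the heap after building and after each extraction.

Build heap: [19, 19, 5, 8, 12]
Extract 19: [19, 12, 5, 8, 19]
Extract 19: [12, 8, 5, 19, 19]
Extract 12: [8, 5, 12, 19, 19]
Extract 8: [5, 8, 12, 19, 19]


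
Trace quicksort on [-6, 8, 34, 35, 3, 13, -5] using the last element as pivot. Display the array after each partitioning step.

Partition 1: pivot=-5 at index 1 -> [-6, -5, 34, 35, 3, 13, 8]
Partition 2: pivot=8 at index 3 -> [-6, -5, 3, 8, 34, 13, 35]
Partition 3: pivot=35 at index 6 -> [-6, -5, 3, 8, 34, 13, 35]
Partition 4: pivot=13 at index 4 -> [-6, -5, 3, 8, 13, 34, 35]


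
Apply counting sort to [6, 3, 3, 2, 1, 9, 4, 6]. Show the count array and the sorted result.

Count array: [0, 1, 1, 2, 1, 0, 2, 0, 0, 1]
(count[i] = number of elements equal to i)
Cumulative count: [0, 1, 2, 4, 5, 5, 7, 7, 7, 8]
Sorted: [1, 2, 3, 3, 4, 6, 6, 9]


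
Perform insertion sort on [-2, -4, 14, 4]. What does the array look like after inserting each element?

First element -2 is already 'sorted'
Insert -4: shifted 1 elements -> [-4, -2, 14, 4]
Insert 14: shifted 0 elements -> [-4, -2, 14, 4]
Insert 4: shifted 1 elements -> [-4, -2, 4, 14]


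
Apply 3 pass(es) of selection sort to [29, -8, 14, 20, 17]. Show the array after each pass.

Pass 1: Select minimum -8 at index 1, swap -> [-8, 29, 14, 20, 17]
Pass 2: Select minimum 14 at index 2, swap -> [-8, 14, 29, 20, 17]
Pass 3: Select minimum 17 at index 4, swap -> [-8, 14, 17, 20, 29]


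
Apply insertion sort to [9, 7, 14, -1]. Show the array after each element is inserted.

First element 9 is already 'sorted'
Insert 7: shifted 1 elements -> [7, 9, 14, -1]
Insert 14: shifted 0 elements -> [7, 9, 14, -1]
Insert -1: shifted 3 elements -> [-1, 7, 9, 14]


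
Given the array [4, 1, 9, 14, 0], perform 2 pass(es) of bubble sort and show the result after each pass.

After pass 1: [1, 4, 9, 0, 14] (2 swaps)
After pass 2: [1, 4, 0, 9, 14] (1 swaps)
Total swaps: 3


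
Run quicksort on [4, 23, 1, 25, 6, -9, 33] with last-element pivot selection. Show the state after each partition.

Partition 1: pivot=33 at index 6 -> [4, 23, 1, 25, 6, -9, 33]
Partition 2: pivot=-9 at index 0 -> [-9, 23, 1, 25, 6, 4, 33]
Partition 3: pivot=4 at index 2 -> [-9, 1, 4, 25, 6, 23, 33]
Partition 4: pivot=23 at index 4 -> [-9, 1, 4, 6, 23, 25, 33]


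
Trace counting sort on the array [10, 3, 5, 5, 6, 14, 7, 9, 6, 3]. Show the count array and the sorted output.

Count array: [0, 0, 0, 2, 0, 2, 2, 1, 0, 1, 1, 0, 0, 0, 1]
(count[i] = number of elements equal to i)
Cumulative count: [0, 0, 0, 2, 2, 4, 6, 7, 7, 8, 9, 9, 9, 9, 10]
Sorted: [3, 3, 5, 5, 6, 6, 7, 9, 10, 14]


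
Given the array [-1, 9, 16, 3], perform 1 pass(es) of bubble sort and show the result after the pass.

After pass 1: [-1, 9, 3, 16] (1 swaps)
Total swaps: 1


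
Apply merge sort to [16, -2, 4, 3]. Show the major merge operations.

Divide and conquer:
  Merge [16] + [-2] -> [-2, 16]
  Merge [4] + [3] -> [3, 4]
  Merge [-2, 16] + [3, 4] -> [-2, 3, 4, 16]


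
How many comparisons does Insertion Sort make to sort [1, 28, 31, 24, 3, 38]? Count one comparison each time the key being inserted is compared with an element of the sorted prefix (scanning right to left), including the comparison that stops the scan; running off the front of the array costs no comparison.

Insert 28: 1 <= 28 (stop) = 1 comparison(s) -> [1, 28, 31, 24, 3, 38]
Insert 31: 28 <= 31 (stop) = 1 comparison(s) -> [1, 28, 31, 24, 3, 38]
Insert 24: 31 > 24 (shift), 28 > 24 (shift), 1 <= 24 (stop) = 3 comparison(s) -> [1, 24, 28, 31, 3, 38]
Insert 3: 31 > 3 (shift), 28 > 3 (shift), 24 > 3 (shift), 1 <= 3 (stop) = 4 comparison(s) -> [1, 3, 24, 28, 31, 38]
Insert 38: 31 <= 38 (stop) = 1 comparison(s) -> [1, 3, 24, 28, 31, 38]
Total comparisons: 1 + 1 + 3 + 4 + 1 = 10


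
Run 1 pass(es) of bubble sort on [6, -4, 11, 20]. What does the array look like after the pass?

After pass 1: [-4, 6, 11, 20] (1 swaps)
Total swaps: 1


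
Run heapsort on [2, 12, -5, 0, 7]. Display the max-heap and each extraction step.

Build heap: [12, 7, -5, 0, 2]
Extract 12: [7, 2, -5, 0, 12]
Extract 7: [2, 0, -5, 7, 12]
Extract 2: [0, -5, 2, 7, 12]
Extract 0: [-5, 0, 2, 7, 12]


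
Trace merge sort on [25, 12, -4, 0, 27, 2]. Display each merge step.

Divide and conquer:
  Merge [12] + [-4] -> [-4, 12]
  Merge [25] + [-4, 12] -> [-4, 12, 25]
  Merge [27] + [2] -> [2, 27]
  Merge [0] + [2, 27] -> [0, 2, 27]
  Merge [-4, 12, 25] + [0, 2, 27] -> [-4, 0, 2, 12, 25, 27]


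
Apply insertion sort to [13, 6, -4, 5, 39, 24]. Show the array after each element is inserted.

First element 13 is already 'sorted'
Insert 6: shifted 1 elements -> [6, 13, -4, 5, 39, 24]
Insert -4: shifted 2 elements -> [-4, 6, 13, 5, 39, 24]
Insert 5: shifted 2 elements -> [-4, 5, 6, 13, 39, 24]
Insert 39: shifted 0 elements -> [-4, 5, 6, 13, 39, 24]
Insert 24: shifted 1 elements -> [-4, 5, 6, 13, 24, 39]


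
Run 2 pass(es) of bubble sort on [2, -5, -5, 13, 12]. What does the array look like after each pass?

After pass 1: [-5, -5, 2, 12, 13] (3 swaps)
After pass 2: [-5, -5, 2, 12, 13] (0 swaps)
Total swaps: 3


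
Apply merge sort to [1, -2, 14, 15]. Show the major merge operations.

Divide and conquer:
  Merge [1] + [-2] -> [-2, 1]
  Merge [14] + [15] -> [14, 15]
  Merge [-2, 1] + [14, 15] -> [-2, 1, 14, 15]


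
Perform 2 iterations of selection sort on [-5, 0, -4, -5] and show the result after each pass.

Pass 1: Select minimum -5 at index 0, swap -> [-5, 0, -4, -5]
Pass 2: Select minimum -5 at index 3, swap -> [-5, -5, -4, 0]


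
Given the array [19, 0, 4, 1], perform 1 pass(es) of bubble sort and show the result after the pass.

After pass 1: [0, 4, 1, 19] (3 swaps)
Total swaps: 3


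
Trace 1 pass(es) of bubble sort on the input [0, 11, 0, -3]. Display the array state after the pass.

After pass 1: [0, 0, -3, 11] (2 swaps)
Total swaps: 2


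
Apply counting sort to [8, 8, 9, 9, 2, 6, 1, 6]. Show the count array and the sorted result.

Count array: [0, 1, 1, 0, 0, 0, 2, 0, 2, 2]
(count[i] = number of elements equal to i)
Cumulative count: [0, 1, 2, 2, 2, 2, 4, 4, 6, 8]
Sorted: [1, 2, 6, 6, 8, 8, 9, 9]


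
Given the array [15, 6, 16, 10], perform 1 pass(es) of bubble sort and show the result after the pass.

After pass 1: [6, 15, 10, 16] (2 swaps)
Total swaps: 2


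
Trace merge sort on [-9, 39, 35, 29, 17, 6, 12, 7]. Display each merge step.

Divide and conquer:
  Merge [-9] + [39] -> [-9, 39]
  Merge [35] + [29] -> [29, 35]
  Merge [-9, 39] + [29, 35] -> [-9, 29, 35, 39]
  Merge [17] + [6] -> [6, 17]
  Merge [12] + [7] -> [7, 12]
  Merge [6, 17] + [7, 12] -> [6, 7, 12, 17]
  Merge [-9, 29, 35, 39] + [6, 7, 12, 17] -> [-9, 6, 7, 12, 17, 29, 35, 39]


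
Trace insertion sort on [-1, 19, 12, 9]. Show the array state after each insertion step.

First element -1 is already 'sorted'
Insert 19: shifted 0 elements -> [-1, 19, 12, 9]
Insert 12: shifted 1 elements -> [-1, 12, 19, 9]
Insert 9: shifted 2 elements -> [-1, 9, 12, 19]


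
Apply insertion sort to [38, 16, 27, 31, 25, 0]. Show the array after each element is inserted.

First element 38 is already 'sorted'
Insert 16: shifted 1 elements -> [16, 38, 27, 31, 25, 0]
Insert 27: shifted 1 elements -> [16, 27, 38, 31, 25, 0]
Insert 31: shifted 1 elements -> [16, 27, 31, 38, 25, 0]
Insert 25: shifted 3 elements -> [16, 25, 27, 31, 38, 0]
Insert 0: shifted 5 elements -> [0, 16, 25, 27, 31, 38]


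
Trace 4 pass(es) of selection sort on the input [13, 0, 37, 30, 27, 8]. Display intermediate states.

Pass 1: Select minimum 0 at index 1, swap -> [0, 13, 37, 30, 27, 8]
Pass 2: Select minimum 8 at index 5, swap -> [0, 8, 37, 30, 27, 13]
Pass 3: Select minimum 13 at index 5, swap -> [0, 8, 13, 30, 27, 37]
Pass 4: Select minimum 27 at index 4, swap -> [0, 8, 13, 27, 30, 37]


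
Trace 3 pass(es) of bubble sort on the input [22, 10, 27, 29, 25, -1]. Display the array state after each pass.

After pass 1: [10, 22, 27, 25, -1, 29] (3 swaps)
After pass 2: [10, 22, 25, -1, 27, 29] (2 swaps)
After pass 3: [10, 22, -1, 25, 27, 29] (1 swaps)
Total swaps: 6


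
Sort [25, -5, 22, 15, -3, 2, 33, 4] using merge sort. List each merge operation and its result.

Divide and conquer:
  Merge [25] + [-5] -> [-5, 25]
  Merge [22] + [15] -> [15, 22]
  Merge [-5, 25] + [15, 22] -> [-5, 15, 22, 25]
  Merge [-3] + [2] -> [-3, 2]
  Merge [33] + [4] -> [4, 33]
  Merge [-3, 2] + [4, 33] -> [-3, 2, 4, 33]
  Merge [-5, 15, 22, 25] + [-3, 2, 4, 33] -> [-5, -3, 2, 4, 15, 22, 25, 33]


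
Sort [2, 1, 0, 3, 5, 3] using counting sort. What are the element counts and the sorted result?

Count array: [1, 1, 1, 2, 0, 1]
(count[i] = number of elements equal to i)
Cumulative count: [1, 2, 3, 5, 5, 6]
Sorted: [0, 1, 2, 3, 3, 5]


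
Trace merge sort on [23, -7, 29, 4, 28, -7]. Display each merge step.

Divide and conquer:
  Merge [-7] + [29] -> [-7, 29]
  Merge [23] + [-7, 29] -> [-7, 23, 29]
  Merge [28] + [-7] -> [-7, 28]
  Merge [4] + [-7, 28] -> [-7, 4, 28]
  Merge [-7, 23, 29] + [-7, 4, 28] -> [-7, -7, 4, 23, 28, 29]


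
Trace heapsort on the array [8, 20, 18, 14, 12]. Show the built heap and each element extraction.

Build heap: [20, 14, 18, 8, 12]
Extract 20: [18, 14, 12, 8, 20]
Extract 18: [14, 8, 12, 18, 20]
Extract 14: [12, 8, 14, 18, 20]
Extract 12: [8, 12, 14, 18, 20]


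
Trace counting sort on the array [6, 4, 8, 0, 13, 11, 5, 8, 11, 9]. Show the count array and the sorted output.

Count array: [1, 0, 0, 0, 1, 1, 1, 0, 2, 1, 0, 2, 0, 1]
(count[i] = number of elements equal to i)
Cumulative count: [1, 1, 1, 1, 2, 3, 4, 4, 6, 7, 7, 9, 9, 10]
Sorted: [0, 4, 5, 6, 8, 8, 9, 11, 11, 13]


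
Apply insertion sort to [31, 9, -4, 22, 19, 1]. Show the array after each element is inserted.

First element 31 is already 'sorted'
Insert 9: shifted 1 elements -> [9, 31, -4, 22, 19, 1]
Insert -4: shifted 2 elements -> [-4, 9, 31, 22, 19, 1]
Insert 22: shifted 1 elements -> [-4, 9, 22, 31, 19, 1]
Insert 19: shifted 2 elements -> [-4, 9, 19, 22, 31, 1]
Insert 1: shifted 4 elements -> [-4, 1, 9, 19, 22, 31]


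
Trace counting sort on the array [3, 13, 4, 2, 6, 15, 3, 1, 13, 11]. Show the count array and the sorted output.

Count array: [0, 1, 1, 2, 1, 0, 1, 0, 0, 0, 0, 1, 0, 2, 0, 1]
(count[i] = number of elements equal to i)
Cumulative count: [0, 1, 2, 4, 5, 5, 6, 6, 6, 6, 6, 7, 7, 9, 9, 10]
Sorted: [1, 2, 3, 3, 4, 6, 11, 13, 13, 15]


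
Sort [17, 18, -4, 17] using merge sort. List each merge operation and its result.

Divide and conquer:
  Merge [17] + [18] -> [17, 18]
  Merge [-4] + [17] -> [-4, 17]
  Merge [17, 18] + [-4, 17] -> [-4, 17, 17, 18]


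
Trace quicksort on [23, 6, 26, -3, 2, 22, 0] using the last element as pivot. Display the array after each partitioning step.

Partition 1: pivot=0 at index 1 -> [-3, 0, 26, 23, 2, 22, 6]
Partition 2: pivot=6 at index 3 -> [-3, 0, 2, 6, 26, 22, 23]
Partition 3: pivot=23 at index 5 -> [-3, 0, 2, 6, 22, 23, 26]


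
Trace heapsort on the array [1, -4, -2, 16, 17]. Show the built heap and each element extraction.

Build heap: [17, 16, -2, 1, -4]
Extract 17: [16, 1, -2, -4, 17]
Extract 16: [1, -4, -2, 16, 17]
Extract 1: [-2, -4, 1, 16, 17]
Extract -2: [-4, -2, 1, 16, 17]


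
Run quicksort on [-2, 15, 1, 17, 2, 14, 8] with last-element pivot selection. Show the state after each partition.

Partition 1: pivot=8 at index 3 -> [-2, 1, 2, 8, 15, 14, 17]
Partition 2: pivot=2 at index 2 -> [-2, 1, 2, 8, 15, 14, 17]
Partition 3: pivot=1 at index 1 -> [-2, 1, 2, 8, 15, 14, 17]
Partition 4: pivot=17 at index 6 -> [-2, 1, 2, 8, 15, 14, 17]
Partition 5: pivot=14 at index 4 -> [-2, 1, 2, 8, 14, 15, 17]


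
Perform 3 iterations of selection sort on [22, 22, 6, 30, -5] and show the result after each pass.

Pass 1: Select minimum -5 at index 4, swap -> [-5, 22, 6, 30, 22]
Pass 2: Select minimum 6 at index 2, swap -> [-5, 6, 22, 30, 22]
Pass 3: Select minimum 22 at index 2, swap -> [-5, 6, 22, 30, 22]


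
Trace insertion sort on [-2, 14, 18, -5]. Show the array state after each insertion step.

First element -2 is already 'sorted'
Insert 14: shifted 0 elements -> [-2, 14, 18, -5]
Insert 18: shifted 0 elements -> [-2, 14, 18, -5]
Insert -5: shifted 3 elements -> [-5, -2, 14, 18]


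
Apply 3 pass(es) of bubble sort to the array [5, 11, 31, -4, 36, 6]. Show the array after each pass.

After pass 1: [5, 11, -4, 31, 6, 36] (2 swaps)
After pass 2: [5, -4, 11, 6, 31, 36] (2 swaps)
After pass 3: [-4, 5, 6, 11, 31, 36] (2 swaps)
Total swaps: 6


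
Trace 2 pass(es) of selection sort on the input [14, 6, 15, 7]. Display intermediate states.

Pass 1: Select minimum 6 at index 1, swap -> [6, 14, 15, 7]
Pass 2: Select minimum 7 at index 3, swap -> [6, 7, 15, 14]


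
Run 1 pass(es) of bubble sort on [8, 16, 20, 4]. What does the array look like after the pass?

After pass 1: [8, 16, 4, 20] (1 swaps)
Total swaps: 1


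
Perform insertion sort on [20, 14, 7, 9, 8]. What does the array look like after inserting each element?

First element 20 is already 'sorted'
Insert 14: shifted 1 elements -> [14, 20, 7, 9, 8]
Insert 7: shifted 2 elements -> [7, 14, 20, 9, 8]
Insert 9: shifted 2 elements -> [7, 9, 14, 20, 8]
Insert 8: shifted 3 elements -> [7, 8, 9, 14, 20]


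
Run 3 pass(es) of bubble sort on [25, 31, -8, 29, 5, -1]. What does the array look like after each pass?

After pass 1: [25, -8, 29, 5, -1, 31] (4 swaps)
After pass 2: [-8, 25, 5, -1, 29, 31] (3 swaps)
After pass 3: [-8, 5, -1, 25, 29, 31] (2 swaps)
Total swaps: 9


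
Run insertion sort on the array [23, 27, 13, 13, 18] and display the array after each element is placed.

First element 23 is already 'sorted'
Insert 27: shifted 0 elements -> [23, 27, 13, 13, 18]
Insert 13: shifted 2 elements -> [13, 23, 27, 13, 18]
Insert 13: shifted 2 elements -> [13, 13, 23, 27, 18]
Insert 18: shifted 2 elements -> [13, 13, 18, 23, 27]


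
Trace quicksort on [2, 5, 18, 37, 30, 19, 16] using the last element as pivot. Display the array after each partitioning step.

Partition 1: pivot=16 at index 2 -> [2, 5, 16, 37, 30, 19, 18]
Partition 2: pivot=5 at index 1 -> [2, 5, 16, 37, 30, 19, 18]
Partition 3: pivot=18 at index 3 -> [2, 5, 16, 18, 30, 19, 37]
Partition 4: pivot=37 at index 6 -> [2, 5, 16, 18, 30, 19, 37]
Partition 5: pivot=19 at index 4 -> [2, 5, 16, 18, 19, 30, 37]


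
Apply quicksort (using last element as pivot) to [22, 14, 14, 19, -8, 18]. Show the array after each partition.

Partition 1: pivot=18 at index 3 -> [14, 14, -8, 18, 22, 19]
Partition 2: pivot=-8 at index 0 -> [-8, 14, 14, 18, 22, 19]
Partition 3: pivot=14 at index 2 -> [-8, 14, 14, 18, 22, 19]
Partition 4: pivot=19 at index 4 -> [-8, 14, 14, 18, 19, 22]


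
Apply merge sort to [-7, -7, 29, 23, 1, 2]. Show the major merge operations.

Divide and conquer:
  Merge [-7] + [29] -> [-7, 29]
  Merge [-7] + [-7, 29] -> [-7, -7, 29]
  Merge [1] + [2] -> [1, 2]
  Merge [23] + [1, 2] -> [1, 2, 23]
  Merge [-7, -7, 29] + [1, 2, 23] -> [-7, -7, 1, 2, 23, 29]


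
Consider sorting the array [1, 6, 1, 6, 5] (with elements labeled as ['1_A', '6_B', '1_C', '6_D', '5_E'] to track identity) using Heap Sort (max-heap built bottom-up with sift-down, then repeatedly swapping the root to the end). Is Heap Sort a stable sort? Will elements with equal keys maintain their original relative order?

Trace Heap Sort on the labeled array (the key is the number; the letter only tracks identity):
  Build max-heap: [6_B, 6_D, 1_C, 1_A, 5_E]
  Swap root 6_B to index 4, re-heapify first 4 -> [6_D, 5_E, 1_C, 1_A, 6_B]
  Swap root 6_D to index 3, re-heapify first 3 -> [5_E, 1_A, 1_C, 6_D, 6_B]
  Swap root 5_E to index 2, re-heapify first 2 -> [1_C, 1_A, 5_E, 6_D, 6_B]
  Swap root 1_C to index 1, re-heapify first 1 -> [1_A, 1_C, 5_E, 6_D, 6_B]
Final order: [1_A, 1_C, 5_E, 6_D, 6_B]
Equal keys:
  value 1: originally 1_A, 1_C; after sorting 1_A, 1_C -> order preserved
  value 6: originally 6_B, 6_D; after sorting 6_D, 6_B -> order changed
Equal keys were reordered, so Heap Sort is not stable: heap construction and root-to-end swaps move elements without regard to the original order of equal keys. (One such input is enough; an unstable sort may happen to preserve order on other inputs, but it gives no guarantee.)
Answer: Not stable


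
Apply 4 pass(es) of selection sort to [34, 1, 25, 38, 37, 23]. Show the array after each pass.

Pass 1: Select minimum 1 at index 1, swap -> [1, 34, 25, 38, 37, 23]
Pass 2: Select minimum 23 at index 5, swap -> [1, 23, 25, 38, 37, 34]
Pass 3: Select minimum 25 at index 2, swap -> [1, 23, 25, 38, 37, 34]
Pass 4: Select minimum 34 at index 5, swap -> [1, 23, 25, 34, 37, 38]


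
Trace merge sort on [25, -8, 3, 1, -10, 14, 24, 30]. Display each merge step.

Divide and conquer:
  Merge [25] + [-8] -> [-8, 25]
  Merge [3] + [1] -> [1, 3]
  Merge [-8, 25] + [1, 3] -> [-8, 1, 3, 25]
  Merge [-10] + [14] -> [-10, 14]
  Merge [24] + [30] -> [24, 30]
  Merge [-10, 14] + [24, 30] -> [-10, 14, 24, 30]
  Merge [-8, 1, 3, 25] + [-10, 14, 24, 30] -> [-10, -8, 1, 3, 14, 24, 25, 30]


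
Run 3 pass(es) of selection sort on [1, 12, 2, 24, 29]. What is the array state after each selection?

Pass 1: Select minimum 1 at index 0, swap -> [1, 12, 2, 24, 29]
Pass 2: Select minimum 2 at index 2, swap -> [1, 2, 12, 24, 29]
Pass 3: Select minimum 12 at index 2, swap -> [1, 2, 12, 24, 29]


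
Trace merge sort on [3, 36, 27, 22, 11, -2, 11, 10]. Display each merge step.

Divide and conquer:
  Merge [3] + [36] -> [3, 36]
  Merge [27] + [22] -> [22, 27]
  Merge [3, 36] + [22, 27] -> [3, 22, 27, 36]
  Merge [11] + [-2] -> [-2, 11]
  Merge [11] + [10] -> [10, 11]
  Merge [-2, 11] + [10, 11] -> [-2, 10, 11, 11]
  Merge [3, 22, 27, 36] + [-2, 10, 11, 11] -> [-2, 3, 10, 11, 11, 22, 27, 36]


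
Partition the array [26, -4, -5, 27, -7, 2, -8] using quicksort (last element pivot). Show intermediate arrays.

Partition 1: pivot=-8 at index 0 -> [-8, -4, -5, 27, -7, 2, 26]
Partition 2: pivot=26 at index 5 -> [-8, -4, -5, -7, 2, 26, 27]
Partition 3: pivot=2 at index 4 -> [-8, -4, -5, -7, 2, 26, 27]
Partition 4: pivot=-7 at index 1 -> [-8, -7, -5, -4, 2, 26, 27]
Partition 5: pivot=-4 at index 3 -> [-8, -7, -5, -4, 2, 26, 27]


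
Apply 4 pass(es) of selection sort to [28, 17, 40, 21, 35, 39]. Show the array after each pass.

Pass 1: Select minimum 17 at index 1, swap -> [17, 28, 40, 21, 35, 39]
Pass 2: Select minimum 21 at index 3, swap -> [17, 21, 40, 28, 35, 39]
Pass 3: Select minimum 28 at index 3, swap -> [17, 21, 28, 40, 35, 39]
Pass 4: Select minimum 35 at index 4, swap -> [17, 21, 28, 35, 40, 39]


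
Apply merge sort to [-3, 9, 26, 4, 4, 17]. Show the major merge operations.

Divide and conquer:
  Merge [9] + [26] -> [9, 26]
  Merge [-3] + [9, 26] -> [-3, 9, 26]
  Merge [4] + [17] -> [4, 17]
  Merge [4] + [4, 17] -> [4, 4, 17]
  Merge [-3, 9, 26] + [4, 4, 17] -> [-3, 4, 4, 9, 17, 26]


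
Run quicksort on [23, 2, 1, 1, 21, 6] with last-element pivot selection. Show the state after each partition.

Partition 1: pivot=6 at index 3 -> [2, 1, 1, 6, 21, 23]
Partition 2: pivot=1 at index 1 -> [1, 1, 2, 6, 21, 23]
Partition 3: pivot=23 at index 5 -> [1, 1, 2, 6, 21, 23]


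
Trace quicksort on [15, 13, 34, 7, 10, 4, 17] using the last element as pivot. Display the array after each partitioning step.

Partition 1: pivot=17 at index 5 -> [15, 13, 7, 10, 4, 17, 34]
Partition 2: pivot=4 at index 0 -> [4, 13, 7, 10, 15, 17, 34]
Partition 3: pivot=15 at index 4 -> [4, 13, 7, 10, 15, 17, 34]
Partition 4: pivot=10 at index 2 -> [4, 7, 10, 13, 15, 17, 34]


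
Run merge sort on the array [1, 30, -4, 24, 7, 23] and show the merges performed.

Divide and conquer:
  Merge [30] + [-4] -> [-4, 30]
  Merge [1] + [-4, 30] -> [-4, 1, 30]
  Merge [7] + [23] -> [7, 23]
  Merge [24] + [7, 23] -> [7, 23, 24]
  Merge [-4, 1, 30] + [7, 23, 24] -> [-4, 1, 7, 23, 24, 30]


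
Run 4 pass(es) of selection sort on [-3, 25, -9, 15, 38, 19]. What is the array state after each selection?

Pass 1: Select minimum -9 at index 2, swap -> [-9, 25, -3, 15, 38, 19]
Pass 2: Select minimum -3 at index 2, swap -> [-9, -3, 25, 15, 38, 19]
Pass 3: Select minimum 15 at index 3, swap -> [-9, -3, 15, 25, 38, 19]
Pass 4: Select minimum 19 at index 5, swap -> [-9, -3, 15, 19, 38, 25]


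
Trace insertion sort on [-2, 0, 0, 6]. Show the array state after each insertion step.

First element -2 is already 'sorted'
Insert 0: shifted 0 elements -> [-2, 0, 0, 6]
Insert 0: shifted 0 elements -> [-2, 0, 0, 6]
Insert 6: shifted 0 elements -> [-2, 0, 0, 6]


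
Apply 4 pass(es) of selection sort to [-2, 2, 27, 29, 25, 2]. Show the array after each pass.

Pass 1: Select minimum -2 at index 0, swap -> [-2, 2, 27, 29, 25, 2]
Pass 2: Select minimum 2 at index 1, swap -> [-2, 2, 27, 29, 25, 2]
Pass 3: Select minimum 2 at index 5, swap -> [-2, 2, 2, 29, 25, 27]
Pass 4: Select minimum 25 at index 4, swap -> [-2, 2, 2, 25, 29, 27]


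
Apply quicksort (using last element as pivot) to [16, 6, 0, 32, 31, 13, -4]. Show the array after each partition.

Partition 1: pivot=-4 at index 0 -> [-4, 6, 0, 32, 31, 13, 16]
Partition 2: pivot=16 at index 4 -> [-4, 6, 0, 13, 16, 32, 31]
Partition 3: pivot=13 at index 3 -> [-4, 6, 0, 13, 16, 32, 31]
Partition 4: pivot=0 at index 1 -> [-4, 0, 6, 13, 16, 32, 31]
Partition 5: pivot=31 at index 5 -> [-4, 0, 6, 13, 16, 31, 32]


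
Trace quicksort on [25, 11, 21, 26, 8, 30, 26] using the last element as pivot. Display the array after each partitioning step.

Partition 1: pivot=26 at index 5 -> [25, 11, 21, 26, 8, 26, 30]
Partition 2: pivot=8 at index 0 -> [8, 11, 21, 26, 25, 26, 30]
Partition 3: pivot=25 at index 3 -> [8, 11, 21, 25, 26, 26, 30]
Partition 4: pivot=21 at index 2 -> [8, 11, 21, 25, 26, 26, 30]
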